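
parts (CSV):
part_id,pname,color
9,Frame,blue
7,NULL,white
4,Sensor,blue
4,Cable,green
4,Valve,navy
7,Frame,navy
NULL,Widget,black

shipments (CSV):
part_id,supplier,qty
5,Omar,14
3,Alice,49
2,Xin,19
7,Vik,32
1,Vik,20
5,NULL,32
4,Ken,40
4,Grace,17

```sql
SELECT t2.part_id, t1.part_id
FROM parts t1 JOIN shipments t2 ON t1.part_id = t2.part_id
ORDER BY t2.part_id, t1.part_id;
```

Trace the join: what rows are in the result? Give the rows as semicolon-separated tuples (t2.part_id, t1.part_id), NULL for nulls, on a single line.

(4, 4); (4, 4); (4, 4); (4, 4); (4, 4); (4, 4); (7, 7); (7, 7)

INNER JOIN keeps only pairs where the ON condition holds.
Matching on t1.part_id = t2.part_id. A NULL in a compared column never satisfies the condition.
- part_id=9: no matching t2 row, dropped.
- part_id=7: 1 matching t2 row(s), so 1 row(s) emitted.
- part_id=4: 2 matching t2 row(s), so 2 row(s) emitted.
- part_id=4: 2 matching t2 row(s), so 2 row(s) emitted.
- part_id=4: 2 matching t2 row(s), so 2 row(s) emitted.
- part_id=7: 1 matching t2 row(s), so 1 row(s) emitted.
- part_id=NULL: no matching t2 row, dropped.
After projecting and ordering:
t2.part_id | t1.part_id
4 | 4
4 | 4
4 | 4
4 | 4
4 | 4
4 | 4
7 | 7
7 | 7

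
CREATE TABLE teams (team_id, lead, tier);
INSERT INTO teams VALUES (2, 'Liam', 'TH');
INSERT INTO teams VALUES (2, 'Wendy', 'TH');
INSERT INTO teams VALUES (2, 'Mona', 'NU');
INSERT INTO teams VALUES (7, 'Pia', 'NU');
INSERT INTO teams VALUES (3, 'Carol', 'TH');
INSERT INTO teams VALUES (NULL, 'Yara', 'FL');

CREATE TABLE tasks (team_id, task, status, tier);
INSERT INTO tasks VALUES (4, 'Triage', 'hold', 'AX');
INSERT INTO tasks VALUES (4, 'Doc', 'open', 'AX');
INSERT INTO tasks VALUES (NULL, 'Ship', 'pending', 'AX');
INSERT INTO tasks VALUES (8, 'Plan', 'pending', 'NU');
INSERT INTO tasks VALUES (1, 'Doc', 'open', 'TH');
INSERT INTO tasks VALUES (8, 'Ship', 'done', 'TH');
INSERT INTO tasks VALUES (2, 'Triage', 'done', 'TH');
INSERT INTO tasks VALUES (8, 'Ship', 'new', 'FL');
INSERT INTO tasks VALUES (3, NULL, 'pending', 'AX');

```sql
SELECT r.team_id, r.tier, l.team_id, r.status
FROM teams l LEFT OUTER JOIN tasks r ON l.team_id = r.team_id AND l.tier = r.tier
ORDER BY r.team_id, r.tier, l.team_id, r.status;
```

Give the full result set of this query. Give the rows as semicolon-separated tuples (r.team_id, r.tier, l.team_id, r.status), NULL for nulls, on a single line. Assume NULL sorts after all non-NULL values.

(2, TH, 2, done); (2, TH, 2, done); (NULL, NULL, 2, NULL); (NULL, NULL, 3, NULL); (NULL, NULL, 7, NULL); (NULL, NULL, NULL, NULL)

LEFT JOIN keeps every row from `teams`; unmatched rows get NULL for `tasks`'s columns.
Matching on l.team_id = r.team_id AND l.tier = r.tier. A NULL in a compared column never satisfies the condition.
- l row (team_id=2, tier=TH): matches 1 r row(s) → 1 output row(s).
- l row (team_id=2, tier=TH): matches 1 r row(s) → 1 output row(s).
- l row (team_id=2, tier=NU): no match → kept, r columns NULL.
- l row (team_id=7, tier=NU): no match → kept, r columns NULL.
- l row (team_id=3, tier=TH): no match → kept, r columns NULL.
- l row (team_id=NULL, tier=FL): no match → kept, r columns NULL.
After projecting and ordering:
r.team_id | r.tier | l.team_id | r.status
2 | TH | 2 | done
2 | TH | 2 | done
NULL | NULL | 2 | NULL
NULL | NULL | 3 | NULL
NULL | NULL | 7 | NULL
NULL | NULL | NULL | NULL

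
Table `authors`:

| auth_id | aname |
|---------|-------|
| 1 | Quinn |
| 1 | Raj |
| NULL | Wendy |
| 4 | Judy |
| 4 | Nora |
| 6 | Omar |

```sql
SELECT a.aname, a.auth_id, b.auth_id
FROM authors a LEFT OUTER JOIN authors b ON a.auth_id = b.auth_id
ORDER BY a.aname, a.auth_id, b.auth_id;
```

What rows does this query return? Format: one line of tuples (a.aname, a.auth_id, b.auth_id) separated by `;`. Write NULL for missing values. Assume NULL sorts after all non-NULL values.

LEFT JOIN keeps every row from `authors a`; unmatched rows get NULL for `authors b`'s columns.
Matching on a.auth_id = b.auth_id. A NULL in a compared column never satisfies the condition.
- a[0] auth_id=1 → 2 match(es) in b → 2 row(s).
- a[1] auth_id=1 → 2 match(es) in b → 2 row(s).
- a[2] auth_id=NULL → no match; kept with NULLs on the b side.
- a[3] auth_id=4 → 2 match(es) in b → 2 row(s).
- a[4] auth_id=4 → 2 match(es) in b → 2 row(s).
- a[5] auth_id=6 → 1 match(es) in b → 1 row(s).
After projecting and ordering:
a.aname | a.auth_id | b.auth_id
Judy | 4 | 4
Judy | 4 | 4
Nora | 4 | 4
Nora | 4 | 4
Omar | 6 | 6
Quinn | 1 | 1
Quinn | 1 | 1
Raj | 1 | 1
Raj | 1 | 1
Wendy | NULL | NULL

(Judy, 4, 4); (Judy, 4, 4); (Nora, 4, 4); (Nora, 4, 4); (Omar, 6, 6); (Quinn, 1, 1); (Quinn, 1, 1); (Raj, 1, 1); (Raj, 1, 1); (Wendy, NULL, NULL)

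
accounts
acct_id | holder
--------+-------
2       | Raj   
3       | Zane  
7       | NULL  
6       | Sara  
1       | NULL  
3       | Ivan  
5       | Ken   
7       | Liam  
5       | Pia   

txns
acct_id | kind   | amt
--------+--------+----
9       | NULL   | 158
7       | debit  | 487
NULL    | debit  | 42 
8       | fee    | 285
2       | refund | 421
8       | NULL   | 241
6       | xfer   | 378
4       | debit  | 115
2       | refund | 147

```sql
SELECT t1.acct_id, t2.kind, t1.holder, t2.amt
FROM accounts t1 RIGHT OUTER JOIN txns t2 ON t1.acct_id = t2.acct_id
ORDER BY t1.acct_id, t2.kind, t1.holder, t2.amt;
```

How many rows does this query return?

10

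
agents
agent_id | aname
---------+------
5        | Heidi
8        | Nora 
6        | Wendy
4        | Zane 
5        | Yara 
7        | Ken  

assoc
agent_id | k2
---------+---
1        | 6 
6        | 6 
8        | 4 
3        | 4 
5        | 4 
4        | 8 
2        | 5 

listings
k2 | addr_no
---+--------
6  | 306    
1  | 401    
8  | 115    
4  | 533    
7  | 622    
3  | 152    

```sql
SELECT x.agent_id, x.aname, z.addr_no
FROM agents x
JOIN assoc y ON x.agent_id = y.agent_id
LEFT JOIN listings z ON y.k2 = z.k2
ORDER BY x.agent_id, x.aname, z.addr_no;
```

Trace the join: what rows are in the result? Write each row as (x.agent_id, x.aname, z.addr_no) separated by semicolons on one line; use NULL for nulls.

(4, Zane, 115); (5, Heidi, 533); (5, Yara, 533); (6, Wendy, 306); (8, Nora, 533)

Step 1 — x INNER JOIN y on agent_id → 5 row(s).
Then LEFT JOIN `listings z` on k2: each of those 5 rows is kept; rows whose y.k2 has no match in z get NULL for z's columns.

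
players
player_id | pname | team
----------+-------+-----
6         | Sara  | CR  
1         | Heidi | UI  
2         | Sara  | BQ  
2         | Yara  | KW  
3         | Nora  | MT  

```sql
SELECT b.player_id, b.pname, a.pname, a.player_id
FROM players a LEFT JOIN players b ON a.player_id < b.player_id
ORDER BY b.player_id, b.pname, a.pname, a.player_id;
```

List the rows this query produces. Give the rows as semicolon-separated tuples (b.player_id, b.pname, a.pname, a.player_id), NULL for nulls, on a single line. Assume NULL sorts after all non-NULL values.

(2, Sara, Heidi, 1); (2, Yara, Heidi, 1); (3, Nora, Heidi, 1); (3, Nora, Sara, 2); (3, Nora, Yara, 2); (6, Sara, Heidi, 1); (6, Sara, Nora, 3); (6, Sara, Sara, 2); (6, Sara, Yara, 2); (NULL, NULL, Sara, 6)

LEFT JOIN keeps every row from `players a`; unmatched rows get NULL for `players b`'s columns.
Matching on a.player_id < b.player_id.
- a (player_id=6) has no partner → padded with NULL.
- a (player_id=1) pairs with 4 row(s) of b.
- a (player_id=2) pairs with 2 row(s) of b.
- a (player_id=2) pairs with 2 row(s) of b.
- a (player_id=3) pairs with 1 row(s) of b.
After projecting and ordering:
b.player_id | b.pname | a.pname | a.player_id
2 | Sara | Heidi | 1
2 | Yara | Heidi | 1
3 | Nora | Heidi | 1
3 | Nora | Sara | 2
3 | Nora | Yara | 2
6 | Sara | Heidi | 1
6 | Sara | Nora | 3
6 | Sara | Sara | 2
6 | Sara | Yara | 2
NULL | NULL | Sara | 6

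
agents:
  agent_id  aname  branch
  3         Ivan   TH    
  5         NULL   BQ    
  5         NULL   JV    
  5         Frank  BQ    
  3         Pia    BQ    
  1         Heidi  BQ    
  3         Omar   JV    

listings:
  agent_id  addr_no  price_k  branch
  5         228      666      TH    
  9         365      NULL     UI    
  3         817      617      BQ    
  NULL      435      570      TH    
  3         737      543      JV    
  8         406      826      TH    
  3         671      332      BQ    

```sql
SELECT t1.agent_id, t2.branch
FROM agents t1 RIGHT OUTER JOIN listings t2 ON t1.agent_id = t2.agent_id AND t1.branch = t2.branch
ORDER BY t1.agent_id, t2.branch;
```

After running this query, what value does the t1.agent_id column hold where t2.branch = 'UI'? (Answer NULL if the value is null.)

NULL

RIGHT JOIN keeps every row from `listings`; unmatched rows get NULL for `agents`'s columns.
Matching on t1.agent_id = t2.agent_id AND t1.branch = t2.branch. A NULL in a compared column never satisfies the condition.
- t1 row (agent_id=3, branch=TH): no match.
- t1 row (agent_id=5, branch=BQ): no match.
- t1 row (agent_id=5, branch=JV): no match.
- t1 row (agent_id=5, branch=BQ): no match.
- t1 row (agent_id=3, branch=BQ): matches 2 t2 row(s) → 2 output row(s).
- t1 row (agent_id=1, branch=BQ): no match.
- t1 row (agent_id=3, branch=JV): matches 1 t2 row(s) → 1 output row(s).
- 4 t2 row(s) had no t1 match → kept, t1 columns NULL.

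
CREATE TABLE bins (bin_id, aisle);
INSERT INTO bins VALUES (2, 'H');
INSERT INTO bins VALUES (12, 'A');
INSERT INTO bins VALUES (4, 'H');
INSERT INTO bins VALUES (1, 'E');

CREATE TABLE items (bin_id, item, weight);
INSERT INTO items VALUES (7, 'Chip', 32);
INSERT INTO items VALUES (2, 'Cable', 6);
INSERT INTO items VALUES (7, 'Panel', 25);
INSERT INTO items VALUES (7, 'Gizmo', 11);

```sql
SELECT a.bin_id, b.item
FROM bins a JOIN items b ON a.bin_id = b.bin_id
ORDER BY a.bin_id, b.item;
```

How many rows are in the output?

INNER JOIN keeps only pairs where the ON condition holds.
Matching on a.bin_id = b.bin_id.
Matched pairs: 1.
Total: 1 rows.

1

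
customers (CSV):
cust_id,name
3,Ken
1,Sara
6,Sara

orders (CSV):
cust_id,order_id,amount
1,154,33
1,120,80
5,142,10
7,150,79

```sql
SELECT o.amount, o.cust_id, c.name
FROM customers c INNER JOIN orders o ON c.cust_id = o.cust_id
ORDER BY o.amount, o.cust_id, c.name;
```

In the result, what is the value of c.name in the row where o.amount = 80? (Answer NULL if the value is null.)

INNER JOIN keeps only pairs where the ON condition holds.
Matching on c.cust_id = o.cust_id.
Matched pairs: 2.

Sara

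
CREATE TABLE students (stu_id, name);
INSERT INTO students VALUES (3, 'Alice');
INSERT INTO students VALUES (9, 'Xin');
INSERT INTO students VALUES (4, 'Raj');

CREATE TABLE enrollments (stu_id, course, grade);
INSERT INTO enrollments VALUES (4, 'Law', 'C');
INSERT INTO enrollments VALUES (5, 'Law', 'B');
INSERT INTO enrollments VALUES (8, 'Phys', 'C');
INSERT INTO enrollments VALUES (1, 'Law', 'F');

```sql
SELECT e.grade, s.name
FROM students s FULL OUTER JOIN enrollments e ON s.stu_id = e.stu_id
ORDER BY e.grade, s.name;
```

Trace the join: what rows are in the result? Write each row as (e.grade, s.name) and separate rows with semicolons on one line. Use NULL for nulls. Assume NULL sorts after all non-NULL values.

FULL OUTER JOIN keeps every row from both sides; unmatched rows get NULL for the other side's columns.
Matching on s.stu_id = e.stu_id.
- s row (stu_id=3): no match → kept, e columns NULL.
- s row (stu_id=9): no match → kept, e columns NULL.
- s row (stu_id=4): matches 1 e row(s) → 1 output row(s).
- 3 row(s) from e found no s partner → padded with NULL.
After projecting and ordering:
e.grade | s.name
B | NULL
C | Raj
C | NULL
F | NULL
NULL | Alice
NULL | Xin

(B, NULL); (C, Raj); (C, NULL); (F, NULL); (NULL, Alice); (NULL, Xin)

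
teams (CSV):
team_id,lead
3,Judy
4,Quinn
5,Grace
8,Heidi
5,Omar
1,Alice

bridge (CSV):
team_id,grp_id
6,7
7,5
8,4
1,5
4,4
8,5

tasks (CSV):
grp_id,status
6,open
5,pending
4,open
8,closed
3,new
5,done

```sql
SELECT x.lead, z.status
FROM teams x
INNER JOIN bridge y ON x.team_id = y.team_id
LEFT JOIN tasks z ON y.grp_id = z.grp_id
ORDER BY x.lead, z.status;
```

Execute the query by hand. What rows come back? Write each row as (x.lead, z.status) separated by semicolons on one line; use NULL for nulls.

(Alice, done); (Alice, pending); (Heidi, done); (Heidi, open); (Heidi, pending); (Quinn, open)

Joins associate left-to-right: teams INNER JOIN bridge on team_id gives 4 intermediate row(s).
Then LEFT JOIN `tasks z` on grp_id: each of those 4 rows is kept; rows whose y.grp_id has no match in z get NULL for z's columns.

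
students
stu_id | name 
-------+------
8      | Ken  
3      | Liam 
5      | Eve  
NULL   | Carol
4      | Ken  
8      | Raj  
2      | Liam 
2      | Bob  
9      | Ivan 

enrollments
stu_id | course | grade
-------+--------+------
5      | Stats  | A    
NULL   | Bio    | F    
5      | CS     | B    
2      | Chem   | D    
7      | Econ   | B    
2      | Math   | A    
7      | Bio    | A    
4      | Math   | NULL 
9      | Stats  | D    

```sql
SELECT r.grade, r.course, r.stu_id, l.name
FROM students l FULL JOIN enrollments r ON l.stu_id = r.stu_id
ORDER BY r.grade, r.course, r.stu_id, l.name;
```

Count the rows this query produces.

15

FULL OUTER JOIN keeps every row from both sides; unmatched rows get NULL for the other side's columns.
Matching on l.stu_id = r.stu_id. A NULL in a compared column never satisfies the condition.
- stu_id=8: no r row matches, row kept with r columns NULL.
- stu_id=3: no r row matches, row kept with r columns NULL.
- stu_id=5: 2 matching r row(s), so 2 row(s) emitted.
- stu_id=NULL: no r row matches, row kept with r columns NULL.
- stu_id=4: 1 matching r row(s), so 1 row(s) emitted.
- stu_id=8: no r row matches, row kept with r columns NULL.
- stu_id=2: 2 matching r row(s), so 2 row(s) emitted.
- stu_id=2: 2 matching r row(s), so 2 row(s) emitted.
- stu_id=9: 1 matching r row(s), so 1 row(s) emitted.
- 3 row(s) from r found no l partner → padded with NULL.
Total: 8 matched + 7 padded = 15 rows.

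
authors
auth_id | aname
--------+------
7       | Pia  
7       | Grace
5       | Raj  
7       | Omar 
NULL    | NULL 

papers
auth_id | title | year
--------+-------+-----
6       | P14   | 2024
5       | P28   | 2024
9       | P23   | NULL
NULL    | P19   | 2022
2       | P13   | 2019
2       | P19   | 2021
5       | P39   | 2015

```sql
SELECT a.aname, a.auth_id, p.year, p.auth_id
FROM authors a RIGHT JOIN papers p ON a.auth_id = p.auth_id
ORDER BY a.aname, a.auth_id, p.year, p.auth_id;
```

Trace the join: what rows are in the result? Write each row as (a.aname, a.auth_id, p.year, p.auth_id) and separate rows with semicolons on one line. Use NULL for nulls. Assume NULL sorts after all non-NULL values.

(Raj, 5, 2015, 5); (Raj, 5, 2024, 5); (NULL, NULL, 2019, 2); (NULL, NULL, 2021, 2); (NULL, NULL, 2022, NULL); (NULL, NULL, 2024, 6); (NULL, NULL, NULL, 9)

RIGHT JOIN keeps every row from `papers`; unmatched rows get NULL for `authors`'s columns.
Matching on a.auth_id = p.auth_id. A NULL in a compared column never satisfies the condition.
- a[0] auth_id=7 → no match.
- a[1] auth_id=7 → no match.
- a[2] auth_id=5 → 2 match(es) in p → 2 row(s).
- a[3] auth_id=7 → no match.
- a[4] auth_id=NULL → no match.
- 5 p row(s) had no a match → kept, a columns NULL.
After projecting and ordering:
a.aname | a.auth_id | p.year | p.auth_id
Raj | 5 | 2015 | 5
Raj | 5 | 2024 | 5
NULL | NULL | 2019 | 2
NULL | NULL | 2021 | 2
NULL | NULL | 2022 | NULL
NULL | NULL | 2024 | 6
NULL | NULL | NULL | 9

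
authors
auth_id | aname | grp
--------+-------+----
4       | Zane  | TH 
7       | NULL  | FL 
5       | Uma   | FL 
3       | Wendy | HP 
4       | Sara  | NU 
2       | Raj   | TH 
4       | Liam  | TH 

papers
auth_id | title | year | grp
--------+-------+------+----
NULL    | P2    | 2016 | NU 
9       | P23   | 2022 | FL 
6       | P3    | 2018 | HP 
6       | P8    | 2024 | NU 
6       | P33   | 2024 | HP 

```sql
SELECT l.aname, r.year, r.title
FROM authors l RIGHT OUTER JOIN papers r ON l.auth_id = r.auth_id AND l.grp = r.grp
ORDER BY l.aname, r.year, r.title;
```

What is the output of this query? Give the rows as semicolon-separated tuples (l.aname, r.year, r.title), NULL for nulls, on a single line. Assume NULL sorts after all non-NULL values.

RIGHT JOIN keeps every row from `papers`; unmatched rows get NULL for `authors`'s columns.
Matching on l.auth_id = r.auth_id AND l.grp = r.grp. A NULL in a compared column never satisfies the condition.
Matched pairs: 0; unmatched r rows kept: 5.

(NULL, 2016, P2); (NULL, 2018, P3); (NULL, 2022, P23); (NULL, 2024, P33); (NULL, 2024, P8)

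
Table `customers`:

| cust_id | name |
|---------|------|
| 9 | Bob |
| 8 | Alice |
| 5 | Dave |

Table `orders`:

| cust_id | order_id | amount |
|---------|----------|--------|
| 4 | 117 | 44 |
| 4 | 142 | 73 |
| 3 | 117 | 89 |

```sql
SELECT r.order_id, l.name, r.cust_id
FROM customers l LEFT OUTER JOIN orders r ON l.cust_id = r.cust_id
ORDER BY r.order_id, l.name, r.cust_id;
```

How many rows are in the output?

LEFT JOIN keeps every row from `customers`; unmatched rows get NULL for `orders`'s columns.
Matching on l.cust_id = r.cust_id.
- cust_id=9: no r row matches, row kept with r columns NULL.
- cust_id=8: no r row matches, row kept with r columns NULL.
- cust_id=5: no r row matches, row kept with r columns NULL.
Total: 0 matched + 3 padded = 3 rows.

3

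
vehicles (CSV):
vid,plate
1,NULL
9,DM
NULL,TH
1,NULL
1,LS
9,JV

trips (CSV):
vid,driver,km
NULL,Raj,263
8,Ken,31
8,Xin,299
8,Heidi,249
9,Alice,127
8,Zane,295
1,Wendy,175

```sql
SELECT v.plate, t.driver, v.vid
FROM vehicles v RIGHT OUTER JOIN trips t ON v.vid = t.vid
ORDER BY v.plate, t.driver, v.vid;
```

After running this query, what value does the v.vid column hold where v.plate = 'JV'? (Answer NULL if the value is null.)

9

RIGHT JOIN keeps every row from `trips`; unmatched rows get NULL for `vehicles`'s columns.
Matching on v.vid = t.vid. A NULL in a compared column never satisfies the condition.
- v[0] vid=1 → 1 match(es) in t → 1 row(s).
- v[1] vid=9 → 1 match(es) in t → 1 row(s).
- v[2] vid=NULL → no match.
- v[3] vid=1 → 1 match(es) in t → 1 row(s).
- v[4] vid=1 → 1 match(es) in t → 1 row(s).
- v[5] vid=9 → 1 match(es) in t → 1 row(s).
- 5 row(s) from t found no v partner → padded with NULL.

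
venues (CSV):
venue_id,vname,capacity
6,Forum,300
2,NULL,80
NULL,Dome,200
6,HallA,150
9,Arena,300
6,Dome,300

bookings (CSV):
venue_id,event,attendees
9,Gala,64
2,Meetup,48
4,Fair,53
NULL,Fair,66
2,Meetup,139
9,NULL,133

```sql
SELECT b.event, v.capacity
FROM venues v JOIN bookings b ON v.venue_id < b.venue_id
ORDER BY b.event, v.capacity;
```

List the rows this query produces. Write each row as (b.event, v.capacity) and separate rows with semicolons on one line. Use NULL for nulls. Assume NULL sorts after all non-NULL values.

(Fair, 80); (Gala, 80); (Gala, 150); (Gala, 300); (Gala, 300); (NULL, 80); (NULL, 150); (NULL, 300); (NULL, 300)

INNER JOIN keeps only pairs where the ON condition holds.
Matching on v.venue_id < b.venue_id. A NULL in a compared column never satisfies the condition.
- venue_id=6: 2 matching b row(s), so 2 row(s) emitted.
- venue_id=2: 3 matching b row(s), so 3 row(s) emitted.
- venue_id=NULL: no matching b row, dropped.
- venue_id=6: 2 matching b row(s), so 2 row(s) emitted.
- venue_id=9: no matching b row, dropped.
- venue_id=6: 2 matching b row(s), so 2 row(s) emitted.
After projecting and ordering:
b.event | v.capacity
Fair | 80
Gala | 80
Gala | 150
Gala | 300
Gala | 300
NULL | 80
NULL | 150
NULL | 300
NULL | 300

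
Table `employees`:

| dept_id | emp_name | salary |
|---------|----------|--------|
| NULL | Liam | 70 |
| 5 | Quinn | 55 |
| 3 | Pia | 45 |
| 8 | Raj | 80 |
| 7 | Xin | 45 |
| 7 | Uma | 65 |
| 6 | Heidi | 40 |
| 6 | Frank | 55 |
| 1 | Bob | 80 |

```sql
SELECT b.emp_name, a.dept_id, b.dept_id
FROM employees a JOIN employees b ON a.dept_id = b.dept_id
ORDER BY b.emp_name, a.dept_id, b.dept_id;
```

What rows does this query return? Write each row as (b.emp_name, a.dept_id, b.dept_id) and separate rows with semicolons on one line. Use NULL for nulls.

(Bob, 1, 1); (Frank, 6, 6); (Frank, 6, 6); (Heidi, 6, 6); (Heidi, 6, 6); (Pia, 3, 3); (Quinn, 5, 5); (Raj, 8, 8); (Uma, 7, 7); (Uma, 7, 7); (Xin, 7, 7); (Xin, 7, 7)

INNER JOIN keeps only pairs where the ON condition holds.
Matching on a.dept_id = b.dept_id. A NULL in a compared column never satisfies the condition.
- a[0] dept_id=NULL → no match; dropped.
- a[1] dept_id=5 → 1 match(es) in b → 1 row(s).
- a[2] dept_id=3 → 1 match(es) in b → 1 row(s).
- a[3] dept_id=8 → 1 match(es) in b → 1 row(s).
- a[4] dept_id=7 → 2 match(es) in b → 2 row(s).
- a[5] dept_id=7 → 2 match(es) in b → 2 row(s).
- a[6] dept_id=6 → 2 match(es) in b → 2 row(s).
- a[7] dept_id=6 → 2 match(es) in b → 2 row(s).
- a[8] dept_id=1 → 1 match(es) in b → 1 row(s).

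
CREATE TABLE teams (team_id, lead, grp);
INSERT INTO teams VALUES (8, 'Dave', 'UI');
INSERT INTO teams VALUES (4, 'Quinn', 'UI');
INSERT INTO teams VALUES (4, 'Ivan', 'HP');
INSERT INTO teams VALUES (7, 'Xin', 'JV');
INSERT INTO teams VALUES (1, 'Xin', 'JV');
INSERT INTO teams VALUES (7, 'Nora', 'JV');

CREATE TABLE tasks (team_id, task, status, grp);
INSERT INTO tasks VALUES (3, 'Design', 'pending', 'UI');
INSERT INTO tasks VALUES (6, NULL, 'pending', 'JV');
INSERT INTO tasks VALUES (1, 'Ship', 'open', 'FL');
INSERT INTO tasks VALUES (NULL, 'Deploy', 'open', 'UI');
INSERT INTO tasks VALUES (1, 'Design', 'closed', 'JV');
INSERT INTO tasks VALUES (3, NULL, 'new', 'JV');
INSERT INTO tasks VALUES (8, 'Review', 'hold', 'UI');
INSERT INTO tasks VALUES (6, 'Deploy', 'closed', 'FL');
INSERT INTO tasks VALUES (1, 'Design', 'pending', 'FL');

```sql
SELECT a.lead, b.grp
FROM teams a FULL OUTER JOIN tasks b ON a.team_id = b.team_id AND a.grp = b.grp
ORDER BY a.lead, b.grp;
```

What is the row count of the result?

13

FULL OUTER JOIN keeps every row from both sides; unmatched rows get NULL for the other side's columns.
Matching on a.team_id = b.team_id AND a.grp = b.grp. A NULL in a compared column never satisfies the condition.
Matched pairs: 2; unmatched a rows kept: 4; unmatched b rows kept: 7.
Total: 2 matched + 11 padded = 13 rows.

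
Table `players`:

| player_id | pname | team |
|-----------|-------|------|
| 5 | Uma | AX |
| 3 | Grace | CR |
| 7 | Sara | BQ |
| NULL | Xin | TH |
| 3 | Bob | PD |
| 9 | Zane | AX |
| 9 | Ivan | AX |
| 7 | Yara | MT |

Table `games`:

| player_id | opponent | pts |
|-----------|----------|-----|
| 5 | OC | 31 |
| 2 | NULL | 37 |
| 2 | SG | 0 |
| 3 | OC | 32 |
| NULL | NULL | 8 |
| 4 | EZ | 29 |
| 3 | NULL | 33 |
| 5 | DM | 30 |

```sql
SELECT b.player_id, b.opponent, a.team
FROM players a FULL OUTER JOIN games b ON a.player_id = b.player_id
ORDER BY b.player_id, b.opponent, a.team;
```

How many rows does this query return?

15

FULL OUTER JOIN keeps every row from both sides; unmatched rows get NULL for the other side's columns.
Matching on a.player_id = b.player_id. A NULL in a compared column never satisfies the condition.
Matched pairs: 6; unmatched a rows kept: 5; unmatched b rows kept: 4.
Total: 6 matched + 9 padded = 15 rows.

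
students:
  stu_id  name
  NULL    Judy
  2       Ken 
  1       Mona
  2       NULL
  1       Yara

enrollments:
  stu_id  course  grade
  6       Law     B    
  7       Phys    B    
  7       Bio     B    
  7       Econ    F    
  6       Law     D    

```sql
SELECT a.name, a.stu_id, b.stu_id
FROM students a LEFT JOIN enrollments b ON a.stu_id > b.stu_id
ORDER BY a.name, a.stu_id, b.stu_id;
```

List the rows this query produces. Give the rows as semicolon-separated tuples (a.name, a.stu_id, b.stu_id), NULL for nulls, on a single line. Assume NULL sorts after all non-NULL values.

LEFT JOIN keeps every row from `students`; unmatched rows get NULL for `enrollments`'s columns.
Matching on a.stu_id > b.stu_id. A NULL in a compared column never satisfies the condition.
- a (stu_id=NULL) has no partner → padded with NULL.
- a (stu_id=2) has no partner → padded with NULL.
- a (stu_id=1) has no partner → padded with NULL.
- a (stu_id=2) has no partner → padded with NULL.
- a (stu_id=1) has no partner → padded with NULL.
After projecting and ordering:
a.name | a.stu_id | b.stu_id
Judy | NULL | NULL
Ken | 2 | NULL
Mona | 1 | NULL
Yara | 1 | NULL
NULL | 2 | NULL

(Judy, NULL, NULL); (Ken, 2, NULL); (Mona, 1, NULL); (Yara, 1, NULL); (NULL, 2, NULL)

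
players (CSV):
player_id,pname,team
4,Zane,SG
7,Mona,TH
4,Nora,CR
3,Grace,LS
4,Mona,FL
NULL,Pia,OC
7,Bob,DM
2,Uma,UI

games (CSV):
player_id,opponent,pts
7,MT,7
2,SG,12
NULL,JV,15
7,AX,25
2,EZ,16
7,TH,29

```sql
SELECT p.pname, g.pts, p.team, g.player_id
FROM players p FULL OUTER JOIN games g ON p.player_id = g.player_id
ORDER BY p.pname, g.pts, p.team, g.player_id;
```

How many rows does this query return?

14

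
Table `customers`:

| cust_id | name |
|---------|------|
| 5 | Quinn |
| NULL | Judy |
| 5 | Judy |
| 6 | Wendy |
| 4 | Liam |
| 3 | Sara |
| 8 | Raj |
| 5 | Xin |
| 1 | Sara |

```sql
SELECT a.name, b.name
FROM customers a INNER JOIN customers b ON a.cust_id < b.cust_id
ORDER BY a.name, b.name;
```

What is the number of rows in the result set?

INNER JOIN keeps only pairs where the ON condition holds.
Matching on a.cust_id < b.cust_id. A NULL in a compared column never satisfies the condition.
- a (cust_id=5) pairs with 2 row(s) of b.
- a (cust_id=NULL) has no partner → excluded.
- a (cust_id=5) pairs with 2 row(s) of b.
- a (cust_id=6) pairs with 1 row(s) of b.
- a (cust_id=4) pairs with 5 row(s) of b.
- a (cust_id=3) pairs with 6 row(s) of b.
- a (cust_id=8) has no partner → excluded.
- a (cust_id=5) pairs with 2 row(s) of b.
- a (cust_id=1) pairs with 7 row(s) of b.
Total: 25 rows.

25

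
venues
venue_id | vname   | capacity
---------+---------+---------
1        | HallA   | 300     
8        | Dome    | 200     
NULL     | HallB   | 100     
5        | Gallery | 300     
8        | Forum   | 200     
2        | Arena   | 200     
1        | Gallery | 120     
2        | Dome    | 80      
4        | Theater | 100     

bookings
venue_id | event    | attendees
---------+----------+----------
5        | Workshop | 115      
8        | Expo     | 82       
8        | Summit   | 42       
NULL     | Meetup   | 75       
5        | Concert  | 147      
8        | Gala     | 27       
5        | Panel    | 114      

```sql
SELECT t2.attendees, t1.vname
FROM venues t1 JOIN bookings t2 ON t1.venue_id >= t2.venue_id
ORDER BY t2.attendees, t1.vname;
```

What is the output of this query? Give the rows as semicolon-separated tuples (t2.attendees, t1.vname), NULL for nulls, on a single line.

INNER JOIN keeps only pairs where the ON condition holds.
Matching on t1.venue_id >= t2.venue_id. A NULL in a compared column never satisfies the condition.
- venue_id=1: no matching t2 row, dropped.
- venue_id=8: 6 matching t2 row(s), so 6 row(s) emitted.
- venue_id=NULL: no matching t2 row, dropped.
- venue_id=5: 3 matching t2 row(s), so 3 row(s) emitted.
- venue_id=8: 6 matching t2 row(s), so 6 row(s) emitted.
- venue_id=2: no matching t2 row, dropped.
- venue_id=1: no matching t2 row, dropped.
- venue_id=2: no matching t2 row, dropped.
- venue_id=4: no matching t2 row, dropped.

(27, Dome); (27, Forum); (42, Dome); (42, Forum); (82, Dome); (82, Forum); (114, Dome); (114, Forum); (114, Gallery); (115, Dome); (115, Forum); (115, Gallery); (147, Dome); (147, Forum); (147, Gallery)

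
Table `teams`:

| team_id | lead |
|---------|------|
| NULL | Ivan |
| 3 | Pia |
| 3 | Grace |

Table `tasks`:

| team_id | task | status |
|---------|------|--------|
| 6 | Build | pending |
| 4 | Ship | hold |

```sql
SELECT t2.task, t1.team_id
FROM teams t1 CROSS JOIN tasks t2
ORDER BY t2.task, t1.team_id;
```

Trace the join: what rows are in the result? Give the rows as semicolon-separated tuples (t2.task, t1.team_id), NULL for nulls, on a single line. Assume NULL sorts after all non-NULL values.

(Build, 3); (Build, 3); (Build, NULL); (Ship, 3); (Ship, 3); (Ship, NULL)

CROSS JOIN pairs every row of `teams` with every row of `tasks`: 3 × 2 = 6 rows.
After projecting and ordering:
t2.task | t1.team_id
Build | 3
Build | 3
Build | NULL
Ship | 3
Ship | 3
Ship | NULL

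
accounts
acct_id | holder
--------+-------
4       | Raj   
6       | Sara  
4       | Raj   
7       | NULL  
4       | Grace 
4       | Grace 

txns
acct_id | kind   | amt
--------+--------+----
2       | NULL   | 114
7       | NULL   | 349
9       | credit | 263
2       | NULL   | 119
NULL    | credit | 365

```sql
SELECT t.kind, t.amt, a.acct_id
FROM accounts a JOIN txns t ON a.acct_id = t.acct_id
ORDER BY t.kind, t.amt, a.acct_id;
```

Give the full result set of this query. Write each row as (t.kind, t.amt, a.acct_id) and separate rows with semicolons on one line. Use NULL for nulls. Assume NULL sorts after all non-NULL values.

(NULL, 349, 7)

INNER JOIN keeps only pairs where the ON condition holds.
Matching on a.acct_id = t.acct_id. A NULL in a compared column never satisfies the condition.
Matched pairs: 1.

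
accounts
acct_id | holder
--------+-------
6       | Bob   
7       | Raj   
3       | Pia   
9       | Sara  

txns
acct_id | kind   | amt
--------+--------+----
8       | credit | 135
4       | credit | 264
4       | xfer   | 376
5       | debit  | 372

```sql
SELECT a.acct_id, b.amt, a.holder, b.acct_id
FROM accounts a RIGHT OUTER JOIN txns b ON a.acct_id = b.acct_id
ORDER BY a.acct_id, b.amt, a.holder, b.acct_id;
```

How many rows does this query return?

4

RIGHT JOIN keeps every row from `txns`; unmatched rows get NULL for `accounts`'s columns.
Matching on a.acct_id = b.acct_id.
- a row (acct_id=6): no match.
- a row (acct_id=7): no match.
- a row (acct_id=3): no match.
- a row (acct_id=9): no match.
- 4 row(s) from b found no a partner → padded with NULL.
Total: 0 matched + 4 padded = 4 rows.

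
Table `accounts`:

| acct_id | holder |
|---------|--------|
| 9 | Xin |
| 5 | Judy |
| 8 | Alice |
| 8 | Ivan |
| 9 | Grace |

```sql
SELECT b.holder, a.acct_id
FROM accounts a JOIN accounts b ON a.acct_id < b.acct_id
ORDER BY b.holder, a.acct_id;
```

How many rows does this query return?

INNER JOIN keeps only pairs where the ON condition holds.
Matching on a.acct_id < b.acct_id.
- acct_id=9: no matching b row, dropped.
- acct_id=5: 4 matching b row(s), so 4 row(s) emitted.
- acct_id=8: 2 matching b row(s), so 2 row(s) emitted.
- acct_id=8: 2 matching b row(s), so 2 row(s) emitted.
- acct_id=9: no matching b row, dropped.
Total: 8 rows.

8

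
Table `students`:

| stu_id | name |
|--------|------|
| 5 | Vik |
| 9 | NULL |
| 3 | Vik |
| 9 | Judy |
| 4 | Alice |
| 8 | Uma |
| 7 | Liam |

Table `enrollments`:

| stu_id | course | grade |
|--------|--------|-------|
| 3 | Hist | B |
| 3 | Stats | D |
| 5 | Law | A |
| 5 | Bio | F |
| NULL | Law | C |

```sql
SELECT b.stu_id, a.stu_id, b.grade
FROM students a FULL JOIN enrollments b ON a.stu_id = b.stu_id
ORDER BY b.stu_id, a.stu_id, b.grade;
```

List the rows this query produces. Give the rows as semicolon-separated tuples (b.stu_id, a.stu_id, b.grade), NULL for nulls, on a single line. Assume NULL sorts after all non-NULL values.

(3, 3, B); (3, 3, D); (5, 5, A); (5, 5, F); (NULL, 4, NULL); (NULL, 7, NULL); (NULL, 8, NULL); (NULL, 9, NULL); (NULL, 9, NULL); (NULL, NULL, C)

FULL OUTER JOIN keeps every row from both sides; unmatched rows get NULL for the other side's columns.
Matching on a.stu_id = b.stu_id. A NULL in a compared column never satisfies the condition.
- stu_id=5: 2 matching b row(s), so 2 row(s) emitted.
- stu_id=9: no b row matches, row kept with b columns NULL.
- stu_id=3: 2 matching b row(s), so 2 row(s) emitted.
- stu_id=9: no b row matches, row kept with b columns NULL.
- stu_id=4: no b row matches, row kept with b columns NULL.
- stu_id=8: no b row matches, row kept with b columns NULL.
- stu_id=7: no b row matches, row kept with b columns NULL.
- plus 1 unmatched b row(s), each kept with NULL a columns.
After projecting and ordering:
b.stu_id | a.stu_id | b.grade
3 | 3 | B
3 | 3 | D
5 | 5 | A
5 | 5 | F
NULL | 4 | NULL
NULL | 7 | NULL
NULL | 8 | NULL
NULL | 9 | NULL
NULL | 9 | NULL
NULL | NULL | C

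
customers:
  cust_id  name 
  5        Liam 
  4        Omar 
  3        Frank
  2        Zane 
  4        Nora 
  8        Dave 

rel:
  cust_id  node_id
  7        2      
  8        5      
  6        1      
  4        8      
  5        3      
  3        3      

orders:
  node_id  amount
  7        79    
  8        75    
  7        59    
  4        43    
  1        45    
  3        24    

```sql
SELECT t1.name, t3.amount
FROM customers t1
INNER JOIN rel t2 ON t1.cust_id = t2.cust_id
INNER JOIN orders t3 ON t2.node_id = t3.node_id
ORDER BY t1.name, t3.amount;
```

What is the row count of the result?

Step 1 — t1 INNER JOIN t2 on cust_id → 5 row(s).
Then INNER JOIN `orders t3` on node_id: keep only rows whose t2.node_id appears in t3.
Result: 4 row(s).

4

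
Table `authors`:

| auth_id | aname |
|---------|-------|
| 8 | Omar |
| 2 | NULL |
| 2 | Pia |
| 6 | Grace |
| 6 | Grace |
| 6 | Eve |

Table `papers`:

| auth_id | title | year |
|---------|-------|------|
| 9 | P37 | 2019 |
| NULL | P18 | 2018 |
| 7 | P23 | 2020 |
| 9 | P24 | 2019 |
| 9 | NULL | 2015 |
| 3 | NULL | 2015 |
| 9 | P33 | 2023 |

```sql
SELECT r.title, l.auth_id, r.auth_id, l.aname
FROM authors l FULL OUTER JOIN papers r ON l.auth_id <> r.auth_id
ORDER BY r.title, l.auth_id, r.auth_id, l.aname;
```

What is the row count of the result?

37

FULL OUTER JOIN keeps every row from both sides; unmatched rows get NULL for the other side's columns.
Matching on l.auth_id <> r.auth_id. A NULL in a compared column never satisfies the condition.
- l (auth_id=8) pairs with 6 row(s) of r.
- l (auth_id=2) pairs with 6 row(s) of r.
- l (auth_id=2) pairs with 6 row(s) of r.
- l (auth_id=6) pairs with 6 row(s) of r.
- l (auth_id=6) pairs with 6 row(s) of r.
- l (auth_id=6) pairs with 6 row(s) of r.
- 1 r row(s) had no l match → kept, l columns NULL.
Total: 36 matched + 1 padded = 37 rows.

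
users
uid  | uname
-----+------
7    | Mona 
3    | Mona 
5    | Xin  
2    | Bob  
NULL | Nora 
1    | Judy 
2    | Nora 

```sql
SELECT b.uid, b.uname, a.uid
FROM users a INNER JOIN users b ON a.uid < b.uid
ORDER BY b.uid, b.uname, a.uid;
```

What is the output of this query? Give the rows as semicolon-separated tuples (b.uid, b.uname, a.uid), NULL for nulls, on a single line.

(2, Bob, 1); (2, Nora, 1); (3, Mona, 1); (3, Mona, 2); (3, Mona, 2); (5, Xin, 1); (5, Xin, 2); (5, Xin, 2); (5, Xin, 3); (7, Mona, 1); (7, Mona, 2); (7, Mona, 2); (7, Mona, 3); (7, Mona, 5)

INNER JOIN keeps only pairs where the ON condition holds.
Matching on a.uid < b.uid. A NULL in a compared column never satisfies the condition.
- a[0] uid=7 → no match; dropped.
- a[1] uid=3 → 2 match(es) in b → 2 row(s).
- a[2] uid=5 → 1 match(es) in b → 1 row(s).
- a[3] uid=2 → 3 match(es) in b → 3 row(s).
- a[4] uid=NULL → no match; dropped.
- a[5] uid=1 → 5 match(es) in b → 5 row(s).
- a[6] uid=2 → 3 match(es) in b → 3 row(s).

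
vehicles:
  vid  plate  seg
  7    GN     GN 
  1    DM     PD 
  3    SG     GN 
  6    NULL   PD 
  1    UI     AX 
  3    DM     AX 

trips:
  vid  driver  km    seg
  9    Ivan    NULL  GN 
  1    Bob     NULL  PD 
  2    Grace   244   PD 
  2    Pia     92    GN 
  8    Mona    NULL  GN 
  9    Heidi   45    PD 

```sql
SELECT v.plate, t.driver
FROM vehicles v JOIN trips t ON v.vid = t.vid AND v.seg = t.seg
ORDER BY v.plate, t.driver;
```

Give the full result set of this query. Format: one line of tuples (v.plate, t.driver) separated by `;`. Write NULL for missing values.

(DM, Bob)

INNER JOIN keeps only pairs where the ON condition holds.
Matching on v.vid = t.vid AND v.seg = t.seg.
Matched pairs: 1.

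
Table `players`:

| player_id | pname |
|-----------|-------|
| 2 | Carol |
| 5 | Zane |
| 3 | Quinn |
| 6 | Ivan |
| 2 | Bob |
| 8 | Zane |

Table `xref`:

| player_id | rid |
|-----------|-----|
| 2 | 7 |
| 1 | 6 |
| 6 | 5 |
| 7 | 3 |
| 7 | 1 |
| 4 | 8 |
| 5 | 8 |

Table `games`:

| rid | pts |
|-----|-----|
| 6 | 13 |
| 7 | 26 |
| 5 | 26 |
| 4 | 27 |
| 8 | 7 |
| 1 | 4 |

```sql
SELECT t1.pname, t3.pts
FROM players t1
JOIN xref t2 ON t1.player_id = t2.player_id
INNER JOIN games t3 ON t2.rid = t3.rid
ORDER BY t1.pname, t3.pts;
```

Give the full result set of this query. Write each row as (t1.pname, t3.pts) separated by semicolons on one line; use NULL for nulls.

(Bob, 26); (Carol, 26); (Ivan, 26); (Zane, 7)

Evaluate left to right. First `players t1 INNER JOIN xref t2` on player_id: 4 row(s).
Then INNER JOIN `games t3` on rid: keep only rows whose t2.rid appears in t3.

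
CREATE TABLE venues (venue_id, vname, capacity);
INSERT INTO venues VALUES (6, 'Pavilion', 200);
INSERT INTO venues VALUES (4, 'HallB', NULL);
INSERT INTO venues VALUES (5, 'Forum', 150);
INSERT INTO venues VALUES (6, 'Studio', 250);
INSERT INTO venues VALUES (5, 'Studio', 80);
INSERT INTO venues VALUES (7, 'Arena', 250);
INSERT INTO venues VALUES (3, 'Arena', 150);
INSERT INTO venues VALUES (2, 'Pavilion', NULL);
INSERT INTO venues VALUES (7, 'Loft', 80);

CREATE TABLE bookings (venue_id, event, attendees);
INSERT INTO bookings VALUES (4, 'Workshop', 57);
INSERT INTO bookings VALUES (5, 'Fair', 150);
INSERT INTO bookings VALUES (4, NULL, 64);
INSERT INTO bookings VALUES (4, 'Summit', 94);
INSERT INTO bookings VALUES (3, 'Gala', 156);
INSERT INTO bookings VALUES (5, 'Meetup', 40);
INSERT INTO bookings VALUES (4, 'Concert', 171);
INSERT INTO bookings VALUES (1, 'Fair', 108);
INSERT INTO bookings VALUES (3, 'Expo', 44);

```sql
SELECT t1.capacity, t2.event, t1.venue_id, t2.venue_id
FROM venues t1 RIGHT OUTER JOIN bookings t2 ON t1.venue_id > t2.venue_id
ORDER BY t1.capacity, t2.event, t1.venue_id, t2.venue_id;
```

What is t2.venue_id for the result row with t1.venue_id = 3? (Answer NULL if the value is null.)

RIGHT JOIN keeps every row from `bookings`; unmatched rows get NULL for `venues`'s columns.
Matching on t1.venue_id > t2.venue_id.
- t1 (venue_id=6) pairs with 9 row(s) of t2.
- t1 (venue_id=4) pairs with 3 row(s) of t2.
- t1 (venue_id=5) pairs with 7 row(s) of t2.
- t1 (venue_id=6) pairs with 9 row(s) of t2.
- t1 (venue_id=5) pairs with 7 row(s) of t2.
- t1 (venue_id=7) pairs with 9 row(s) of t2.
- t1 (venue_id=3) pairs with 1 row(s) of t2.
- t1 (venue_id=2) pairs with 1 row(s) of t2.
- t1 (venue_id=7) pairs with 9 row(s) of t2.
- every t2 row matched at least one t1 row.

1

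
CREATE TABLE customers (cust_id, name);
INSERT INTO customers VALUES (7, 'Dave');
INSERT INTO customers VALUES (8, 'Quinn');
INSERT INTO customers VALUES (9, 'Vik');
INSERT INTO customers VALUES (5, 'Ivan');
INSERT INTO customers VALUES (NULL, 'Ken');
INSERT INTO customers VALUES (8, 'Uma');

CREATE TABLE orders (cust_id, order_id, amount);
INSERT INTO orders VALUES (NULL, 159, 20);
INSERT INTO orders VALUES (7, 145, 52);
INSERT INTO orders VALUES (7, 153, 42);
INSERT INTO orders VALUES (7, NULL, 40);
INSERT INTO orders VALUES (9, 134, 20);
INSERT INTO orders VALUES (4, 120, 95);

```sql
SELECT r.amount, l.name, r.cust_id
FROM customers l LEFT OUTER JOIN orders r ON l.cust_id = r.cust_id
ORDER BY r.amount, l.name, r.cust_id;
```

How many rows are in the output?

LEFT JOIN keeps every row from `customers`; unmatched rows get NULL for `orders`'s columns.
Matching on l.cust_id = r.cust_id. A NULL in a compared column never satisfies the condition.
- cust_id=7: 3 matching r row(s), so 3 row(s) emitted.
- cust_id=8: no r row matches, row kept with r columns NULL.
- cust_id=9: 1 matching r row(s), so 1 row(s) emitted.
- cust_id=5: no r row matches, row kept with r columns NULL.
- cust_id=NULL: no r row matches, row kept with r columns NULL.
- cust_id=8: no r row matches, row kept with r columns NULL.
Total: 4 matched + 4 padded = 8 rows.

8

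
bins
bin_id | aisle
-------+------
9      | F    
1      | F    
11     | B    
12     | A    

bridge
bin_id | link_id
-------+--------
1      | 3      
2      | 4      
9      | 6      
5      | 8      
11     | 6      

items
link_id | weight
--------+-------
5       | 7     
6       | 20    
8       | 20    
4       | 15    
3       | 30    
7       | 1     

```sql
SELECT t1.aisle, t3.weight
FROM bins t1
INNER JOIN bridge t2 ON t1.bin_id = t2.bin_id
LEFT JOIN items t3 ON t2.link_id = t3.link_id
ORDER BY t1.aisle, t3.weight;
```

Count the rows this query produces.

3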